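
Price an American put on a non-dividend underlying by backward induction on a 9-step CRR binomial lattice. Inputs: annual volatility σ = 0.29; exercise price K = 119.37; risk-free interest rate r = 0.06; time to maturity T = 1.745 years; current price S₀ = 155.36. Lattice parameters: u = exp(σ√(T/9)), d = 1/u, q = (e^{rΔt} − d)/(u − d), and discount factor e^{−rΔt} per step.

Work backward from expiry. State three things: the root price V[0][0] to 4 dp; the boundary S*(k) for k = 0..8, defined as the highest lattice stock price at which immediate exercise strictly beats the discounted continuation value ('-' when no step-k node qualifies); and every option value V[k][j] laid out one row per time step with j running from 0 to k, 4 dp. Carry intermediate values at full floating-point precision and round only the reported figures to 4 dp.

params: Δt=0.19389 u=1.13621 d=0.88012 q=0.51381 e^(-rΔt)=0.98843
t_9 payoffs: 70.1407 55.8167 37.3249 13.4526 0.0000 0.0000 0.0000 0.0000 0.0000 0.0000
t_8: node(8,0) S=55.9346 payoff=63.4354 vs cont=62.0547 → 63.4354 [stop]  node(8,1) S=72.2097 payoff=47.1603 vs cont=45.7797 → 47.1603 [stop]  node(8,2) S=93.2202 payoff=26.1498 vs cont=24.7692 → 26.1498 [stop]  node(8,3) S=120.3440 payoff=0.0000 vs cont=6.4648 → 6.4648 [wait]  node(8,4) S=155.3600 payoff=0.0000 vs cont=0.0000 → 0.0000 [wait]  node(8,5) S=200.5644 payoff=0.0000 vs cont=0.0000 → 0.0000 [wait]  node(8,6) S=258.9217 payoff=0.0000 vs cont=0.0000 → 0.0000 [wait]  node(8,7) S=334.2590 payoff=0.0000 vs cont=0.0000 → 0.0000 [wait]  node(8,8) S=431.5168 payoff=0.0000 vs cont=0.0000 → 0.0000 [wait]  ⇒ S*(8)=93.2202
t_7: node(7,0) S=63.5533 payoff=55.8167 vs cont=54.4361 → 55.8167 [stop]  node(7,1) S=82.0451 payoff=37.3249 vs cont=35.9443 → 37.3249 [stop]  node(7,2) S=105.9174 payoff=13.4526 vs cont=15.8500 → 15.8500 [wait]  node(7,3) S=136.7357 payoff=0.0000 vs cont=3.1068 → 3.1068 [wait]  node(7,4) S=176.5211 payoff=0.0000 vs cont=0.0000 → 0.0000 [wait]  node(7,5) S=227.8826 payoff=0.0000 vs cont=0.0000 → 0.0000 [wait]  node(7,6) S=294.1885 payoff=0.0000 vs cont=0.0000 → 0.0000 [wait]  node(7,7) S=379.7872 payoff=0.0000 vs cont=0.0000 → 0.0000 [wait]  ⇒ S*(7)=82.0451
t_6: node(6,0) S=72.2097 payoff=47.1603 vs cont=45.7797 → 47.1603 [stop]  node(6,1) S=93.2202 payoff=26.1498 vs cont=25.9867 → 26.1498 [stop]  node(6,2) S=120.3440 payoff=0.0000 vs cont=9.1948 → 9.1948 [wait]  node(6,3) S=155.3600 payoff=0.0000 vs cont=1.4930 → 1.4930 [wait]  node(6,4) S=200.5644 payoff=0.0000 vs cont=0.0000 → 0.0000 [wait]  node(6,5) S=258.9217 payoff=0.0000 vs cont=0.0000 → 0.0000 [wait]  node(6,6) S=334.2590 payoff=0.0000 vs cont=0.0000 → 0.0000 [wait]  ⇒ S*(6)=93.2202
t_5: node(5,0) S=82.0451 payoff=37.3249 vs cont=35.9443 → 37.3249 [stop]  node(5,1) S=105.9174 payoff=13.4526 vs cont=17.2364 → 17.2364 [wait]  node(5,2) S=136.7357 payoff=0.0000 vs cont=5.1769 → 5.1769 [wait]  node(5,3) S=176.5211 payoff=0.0000 vs cont=0.7175 → 0.7175 [wait]  node(5,4) S=227.8826 payoff=0.0000 vs cont=0.0000 → 0.0000 [wait]  node(5,5) S=294.1885 payoff=0.0000 vs cont=0.0000 → 0.0000 [wait]  ⇒ S*(5)=82.0451
t_4: node(4,0) S=93.2202 payoff=26.1498 vs cont=26.6909 → 26.6909 [wait]  node(4,1) S=120.3440 payoff=0.0000 vs cont=10.9124 → 10.9124 [wait]  node(4,2) S=155.3600 payoff=0.0000 vs cont=2.8522 → 2.8522 [wait]  node(4,3) S=200.5644 payoff=0.0000 vs cont=0.3448 → 0.3448 [wait]  node(4,4) S=258.9217 payoff=0.0000 vs cont=0.0000 → 0.0000 [wait]  ⇒ S*(4)=-
t_3: node(3,0) S=105.9174 payoff=13.4526 vs cont=18.3688 → 18.3688 [wait]  node(3,1) S=136.7357 payoff=0.0000 vs cont=6.6927 → 6.6927 [wait]  node(3,2) S=176.5211 payoff=0.0000 vs cont=1.5458 → 1.5458 [wait]  node(3,3) S=227.8826 payoff=0.0000 vs cont=0.1657 → 0.1657 [wait]  ⇒ S*(3)=-
t_2: node(2,0) S=120.3440 payoff=0.0000 vs cont=12.2264 → 12.2264 [wait]  node(2,1) S=155.3600 payoff=0.0000 vs cont=4.0013 → 4.0013 [wait]  node(2,2) S=200.5644 payoff=0.0000 vs cont=0.8270 → 0.8270 [wait]  ⇒ S*(2)=-
t_1: node(1,0) S=136.7357 payoff=0.0000 vs cont=7.9077 → 7.9077 [wait]  node(1,1) S=176.5211 payoff=0.0000 vs cont=2.3429 → 2.3429 [wait]  ⇒ S*(1)=-
t_0: node(0,0) S=155.3600 payoff=0.0000 vs cont=4.9901 → 4.9901 [wait]  ⇒ S*(0)=-

price = 4.9901
boundary = - - - - - 82.0451 93.2202 82.0451 93.2202
tree:
4.9901
7.9077 2.3429
12.2264 4.0013 0.8270
18.3688 6.6927 1.5458 0.1657
26.6909 10.9124 2.8522 0.3448 0.0000
37.3249 17.2364 5.1769 0.7175 0.0000 0.0000
47.1603 26.1498 9.1948 1.4930 0.0000 0.0000 0.0000
55.8167 37.3249 15.8500 3.1068 0.0000 0.0000 0.0000 0.0000
63.4354 47.1603 26.1498 6.4648 0.0000 0.0000 0.0000 0.0000 0.0000
70.1407 55.8167 37.3249 13.4526 0.0000 0.0000 0.0000 0.0000 0.0000 0.0000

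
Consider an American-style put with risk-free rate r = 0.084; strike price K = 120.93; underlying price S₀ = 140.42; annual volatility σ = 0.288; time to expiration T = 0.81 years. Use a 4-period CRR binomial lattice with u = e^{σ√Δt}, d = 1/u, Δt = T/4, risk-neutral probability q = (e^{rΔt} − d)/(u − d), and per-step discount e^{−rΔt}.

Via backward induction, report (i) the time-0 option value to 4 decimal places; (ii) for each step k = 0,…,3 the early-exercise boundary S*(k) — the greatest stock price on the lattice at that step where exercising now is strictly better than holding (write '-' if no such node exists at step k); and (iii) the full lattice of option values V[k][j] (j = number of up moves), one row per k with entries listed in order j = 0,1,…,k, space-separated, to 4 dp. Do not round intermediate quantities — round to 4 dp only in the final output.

price = 4.3883
boundary = - - - 95.1865
tree:
4.3883
8.1847 1.2117
14.8273 2.6428 0.0000
25.7435 5.7642 0.0000 0.0000
37.3137 12.5723 0.0000 0.0000 0.0000

params: Δt=0.20250 u=1.13837 d=0.87845 q=0.53365 e^(-rΔt)=0.98313
t_4 payoffs: 37.3137 12.5723 0.0000 0.0000 0.0000
t_3: node(3,0) S=95.1865 payoff=25.7435 vs cont=23.7039 → 25.7435 [stop]  node(3,1) S=123.3515 payoff=0.0000 vs cont=5.7642 → 5.7642 [wait]  node(3,2) S=159.8503 payoff=0.0000 vs cont=0.0000 → 0.0000 [wait]  node(3,3) S=207.1489 payoff=0.0000 vs cont=0.0000 → 0.0000 [wait]  ⇒ S*(3)=95.1865
t_2: node(2,0) S=108.3577 payoff=12.5723 vs cont=14.8273 → 14.8273 [wait]  node(2,1) S=140.4200 payoff=0.0000 vs cont=2.6428 → 2.6428 [wait]  node(2,2) S=181.9693 payoff=0.0000 vs cont=0.0000 → 0.0000 [wait]  ⇒ S*(2)=-
t_1: node(1,0) S=123.3515 payoff=0.0000 vs cont=8.1847 → 8.1847 [wait]  node(1,1) S=159.8503 payoff=0.0000 vs cont=1.2117 → 1.2117 [wait]  ⇒ S*(1)=-
t_0: node(0,0) S=140.4200 payoff=0.0000 vs cont=4.3883 → 4.3883 [wait]  ⇒ S*(0)=-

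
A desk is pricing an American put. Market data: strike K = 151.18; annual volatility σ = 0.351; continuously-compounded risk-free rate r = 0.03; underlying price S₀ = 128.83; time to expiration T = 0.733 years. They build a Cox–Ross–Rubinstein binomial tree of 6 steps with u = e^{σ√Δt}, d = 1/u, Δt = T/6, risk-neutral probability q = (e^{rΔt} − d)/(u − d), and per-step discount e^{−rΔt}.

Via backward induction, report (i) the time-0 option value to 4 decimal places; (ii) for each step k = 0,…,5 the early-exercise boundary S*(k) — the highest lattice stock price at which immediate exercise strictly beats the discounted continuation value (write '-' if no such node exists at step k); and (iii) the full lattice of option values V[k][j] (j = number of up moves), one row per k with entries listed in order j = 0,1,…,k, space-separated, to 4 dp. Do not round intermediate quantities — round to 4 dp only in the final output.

price = 28.8405
boundary = - - 100.7990 89.1612 100.7990 113.9558
tree:
28.8405
38.8698 18.3794
50.3810 26.9066 9.4384
62.0188 37.7894 15.5219 3.0318
72.3130 50.3810 24.6677 5.9006 0.0000
81.4187 62.0188 37.2242 11.4839 0.0000 0.0000
89.4730 72.3130 50.3810 22.3500 0.0000 0.0000 0.0000

Δt=0.12217, u=1.13053, d=0.88454, q=0.48429, disc=e^(-rΔt)=0.99634
k=6 terminal: V=max(K-S,0) → 89.4730 72.3130 50.3810 22.3500 0.0000 0.0000 0.0000
k=5: j=0 S=69.7613 intr=81.4187 cont=80.8656 V=81.4187[EX]; j=1 S=89.1612 intr=62.0188 cont=61.4658 V=62.0188[EX]; j=2 S=113.9558 intr=37.2242 cont=36.6711 V=37.2242[EX]; j=3 S=145.6456 intr=5.5344 cont=11.4839 V=11.4839[hold]; j=4 S=186.1480 intr=0.0000 cont=0.0000 V=0.0000[hold]; j=5 S=237.9136 intr=0.0000 cont=0.0000 V=0.0000[hold]  S*(5)=113.9558
k=4: j=0 S=78.8670 intr=72.3130 cont=71.7600 V=72.3130[EX]; j=1 S=100.7990 intr=50.3810 cont=49.8280 V=50.3810[EX]; j=2 S=128.8300 intr=22.3500 cont=24.6677 V=24.6677[hold]; j=3 S=164.6561 intr=0.0000 cont=5.9006 V=5.9006[hold]; j=4 S=210.4451 intr=0.0000 cont=0.0000 V=0.0000[hold]  S*(4)=100.7990
k=3: j=0 S=89.1612 intr=62.0188 cont=61.4658 V=62.0188[EX]; j=1 S=113.9558 intr=37.2242 cont=37.7894 V=37.7894[hold]; j=2 S=145.6456 intr=5.5344 cont=15.5219 V=15.5219[hold]; j=3 S=186.1480 intr=0.0000 cont=3.0318 V=3.0318[hold]  S*(3)=89.1612
k=2: j=0 S=100.7990 intr=50.3810 cont=50.1007 V=50.3810[EX]; j=1 S=128.8300 intr=22.3500 cont=26.9066 V=26.9066[hold]; j=2 S=164.6561 intr=0.0000 cont=9.4384 V=9.4384[hold]  S*(2)=100.7990
k=1: j=0 S=113.9558 intr=37.2242 cont=38.8698 V=38.8698[hold]; j=1 S=145.6456 intr=5.5344 cont=18.3794 V=18.3794[hold]  S*(1)=-
k=0: j=0 S=128.8300 intr=22.3500 cont=28.8405 V=28.8405[hold]  S*(0)=-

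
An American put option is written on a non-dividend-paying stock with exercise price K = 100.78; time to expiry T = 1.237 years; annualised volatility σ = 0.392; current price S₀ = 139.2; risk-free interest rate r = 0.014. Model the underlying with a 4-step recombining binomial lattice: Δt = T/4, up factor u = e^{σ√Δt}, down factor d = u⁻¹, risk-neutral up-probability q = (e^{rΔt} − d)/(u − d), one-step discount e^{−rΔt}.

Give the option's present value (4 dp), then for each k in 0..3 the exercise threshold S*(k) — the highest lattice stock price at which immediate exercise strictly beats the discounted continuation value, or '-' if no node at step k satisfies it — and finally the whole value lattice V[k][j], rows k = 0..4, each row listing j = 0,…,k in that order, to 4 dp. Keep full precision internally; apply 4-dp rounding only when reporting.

price = 6.8575
boundary = - - - 72.3804
tree:
6.8575
11.2154 1.7153
18.0423 3.1643 0.0000
28.3996 5.8376 0.0000 0.0000
42.5766 10.7694 0.0000 0.0000 0.0000

Δt=0.30925, u=1.24358, d=0.80413, q=0.45559, disc=e^(-rΔt)=0.99568
k=4 terminal: V=max(K-S,0) → 42.5766 10.7694 0.0000 0.0000 0.0000
k=3: j=0 S=72.3804 intr=28.3996 cont=27.9642 V=28.3996[EX]; j=1 S=111.9351 intr=0.0000 cont=5.8376 V=5.8376[hold]; j=2 S=173.1060 intr=0.0000 cont=0.0000 V=0.0000[hold]; j=3 S=267.7057 intr=0.0000 cont=0.0000 V=0.0000[hold]  S*(3)=72.3804
k=2: j=0 S=90.0106 intr=10.7694 cont=18.0423 V=18.0423[hold]; j=1 S=139.2000 intr=0.0000 cont=3.1643 V=3.1643[hold]; j=2 S=215.2707 intr=0.0000 cont=0.0000 V=0.0000[hold]  S*(2)=-
k=1: j=0 S=111.9351 intr=0.0000 cont=11.2154 V=11.2154[hold]; j=1 S=173.1060 intr=0.0000 cont=1.7153 V=1.7153[hold]  S*(1)=-
k=0: j=0 S=139.2000 intr=0.0000 cont=6.8575 V=6.8575[hold]  S*(0)=-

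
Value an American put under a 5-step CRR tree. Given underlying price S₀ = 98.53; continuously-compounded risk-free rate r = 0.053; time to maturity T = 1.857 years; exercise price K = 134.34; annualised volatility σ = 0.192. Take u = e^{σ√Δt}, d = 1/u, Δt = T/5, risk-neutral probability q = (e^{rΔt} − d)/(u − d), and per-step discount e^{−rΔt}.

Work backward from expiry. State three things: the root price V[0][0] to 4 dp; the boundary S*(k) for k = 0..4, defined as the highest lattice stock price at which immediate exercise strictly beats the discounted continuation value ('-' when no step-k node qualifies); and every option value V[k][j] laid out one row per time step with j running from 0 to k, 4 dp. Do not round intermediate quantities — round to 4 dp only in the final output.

price = 35.8100
boundary = 98.5300 110.7606 98.5300 110.7606 98.5300
tree:
35.8100
46.6900 23.5794
56.3686 35.8100 12.7153
64.9785 46.6900 23.5794 4.4783
72.6377 56.3686 35.8100 10.2760 0.0000
79.4510 64.9785 46.6900 23.5794 0.0000 0.0000

params: Δt=0.37140 u=1.12413 d=0.88958 q=0.55553 e^(-rΔt)=0.98051
t_5 payoffs: 79.4510 64.9785 46.6900 23.5794 0.0000 0.0000
t_4: node(4,0) S=61.7023 payoff=72.6377 vs cont=70.0191 → 72.6377 [stop]  node(4,1) S=77.9714 payoff=56.3686 vs cont=53.7501 → 56.3686 [stop]  node(4,2) S=98.5300 payoff=35.8100 vs cont=33.1915 → 35.8100 [stop]  node(4,3) S=124.5093 payoff=9.8307 vs cont=10.2760 → 10.2760 [wait]  node(4,4) S=157.3386 payoff=0.0000 vs cont=0.0000 → 0.0000 [wait]  ⇒ S*(4)=98.5300
t_3: node(3,0) S=69.3615 payoff=64.9785 vs cont=62.3600 → 64.9785 [stop]  node(3,1) S=87.6500 payoff=46.6900 vs cont=44.0715 → 46.6900 [stop]  node(3,2) S=110.7606 payoff=23.5794 vs cont=21.2035 → 23.5794 [stop]  node(3,3) S=139.9647 payoff=0.0000 vs cont=4.4783 → 4.4783 [wait]  ⇒ S*(3)=110.7606
t_2: node(2,0) S=77.9714 payoff=56.3686 vs cont=53.7501 → 56.3686 [stop]  node(2,1) S=98.5300 payoff=35.8100 vs cont=33.1915 → 35.8100 [stop]  node(2,2) S=124.5093 payoff=9.8307 vs cont=12.7153 → 12.7153 [wait]  ⇒ S*(2)=98.5300
t_1: node(1,0) S=87.6500 payoff=46.6900 vs cont=44.0715 → 46.6900 [stop]  node(1,1) S=110.7606 payoff=23.5794 vs cont=22.5322 → 23.5794 [stop]  ⇒ S*(1)=110.7606
t_0: node(0,0) S=98.5300 payoff=35.8100 vs cont=33.1915 → 35.8100 [stop]  ⇒ S*(0)=98.5300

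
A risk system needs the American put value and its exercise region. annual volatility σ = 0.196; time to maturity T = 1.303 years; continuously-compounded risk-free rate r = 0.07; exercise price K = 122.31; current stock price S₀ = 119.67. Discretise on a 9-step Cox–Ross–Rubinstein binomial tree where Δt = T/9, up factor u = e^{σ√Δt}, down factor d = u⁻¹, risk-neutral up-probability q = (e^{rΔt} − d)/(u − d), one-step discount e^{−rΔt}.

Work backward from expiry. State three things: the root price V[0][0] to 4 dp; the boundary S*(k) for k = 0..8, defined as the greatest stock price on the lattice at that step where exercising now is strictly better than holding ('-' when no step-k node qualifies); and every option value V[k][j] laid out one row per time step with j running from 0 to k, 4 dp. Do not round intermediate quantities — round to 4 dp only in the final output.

params: Δt=0.14478 u=1.07743 d=0.92814 q=0.54959 e^(-rΔt)=0.98992
t_9 payoffs: 61.1470 51.3088 39.8881 26.6303 11.2400 0.0000 0.0000 0.0000 0.0000 0.0000
t_8: node(8,0) S=65.8987 payoff=56.4113 vs cont=55.1780 → 56.4113 [stop]  node(8,1) S=76.4987 payoff=45.8113 vs cont=44.5780 → 45.8113 [stop]  node(8,2) S=88.8037 payoff=33.5063 vs cont=32.2730 → 33.5063 [stop]  node(8,3) S=103.0880 payoff=19.2220 vs cont=17.9887 → 19.2220 [stop]  node(8,4) S=119.6700 payoff=2.6400 vs cont=5.0115 → 5.0115 [wait]  node(8,5) S=138.9192 payoff=0.0000 vs cont=0.0000 → 0.0000 [wait]  node(8,6) S=161.2647 payoff=0.0000 vs cont=0.0000 → 0.0000 [wait]  node(8,7) S=187.2046 payoff=0.0000 vs cont=0.0000 → 0.0000 [wait]  node(8,8) S=217.3169 payoff=0.0000 vs cont=0.0000 → 0.0000 [wait]  ⇒ S*(8)=103.0880
t_7: node(7,0) S=71.0012 payoff=51.3088 vs cont=50.0755 → 51.3088 [stop]  node(7,1) S=82.4219 payoff=39.8881 vs cont=38.6548 → 39.8881 [stop]  node(7,2) S=95.6797 payoff=26.6303 vs cont=25.3970 → 26.6303 [stop]  node(7,3) S=111.0700 payoff=11.2400 vs cont=11.2970 → 11.2970 [wait]  node(7,4) S=128.9359 payoff=0.0000 vs cont=2.2345 → 2.2345 [wait]  node(7,5) S=149.6756 payoff=0.0000 vs cont=0.0000 → 0.0000 [wait]  node(7,6) S=173.7513 payoff=0.0000 vs cont=0.0000 → 0.0000 [wait]  node(7,7) S=201.6996 payoff=0.0000 vs cont=0.0000 → 0.0000 [wait]  ⇒ S*(7)=95.6797
t_6: node(6,0) S=76.4987 payoff=45.8113 vs cont=44.5780 → 45.8113 [stop]  node(6,1) S=88.8037 payoff=33.5063 vs cont=32.2730 → 33.5063 [stop]  node(6,2) S=103.0880 payoff=19.2220 vs cont=18.0197 → 19.2220 [stop]  node(6,3) S=119.6700 payoff=2.6400 vs cont=6.2526 → 6.2526 [wait]  node(6,4) S=138.9192 payoff=0.0000 vs cont=0.9963 → 0.9963 [wait]  node(6,5) S=161.2647 payoff=0.0000 vs cont=0.0000 → 0.0000 [wait]  node(6,6) S=187.2046 payoff=0.0000 vs cont=0.0000 → 0.0000 [wait]  ⇒ S*(6)=103.0880
t_5: node(5,0) S=82.4219 payoff=39.8881 vs cont=38.6548 → 39.8881 [stop]  node(5,1) S=95.6797 payoff=26.6303 vs cont=25.3970 → 26.6303 [stop]  node(5,2) S=111.0700 payoff=11.2400 vs cont=11.9722 → 11.9722 [wait]  node(5,3) S=128.9359 payoff=0.0000 vs cont=3.3298 → 3.3298 [wait]  node(5,4) S=149.6756 payoff=0.0000 vs cont=0.4442 → 0.4442 [wait]  node(5,5) S=173.7513 payoff=0.0000 vs cont=0.0000 → 0.0000 [wait]  ⇒ S*(5)=95.6797
t_4: node(4,0) S=88.8037 payoff=33.5063 vs cont=32.2730 → 33.5063 [stop]  node(4,1) S=103.0880 payoff=19.2220 vs cont=18.3870 → 19.2220 [stop]  node(4,2) S=119.6700 payoff=2.6400 vs cont=7.1496 → 7.1496 [wait]  node(4,3) S=138.9192 payoff=0.0000 vs cont=1.7263 → 1.7263 [wait]  node(4,4) S=161.2647 payoff=0.0000 vs cont=0.1981 → 0.1981 [wait]  ⇒ S*(4)=103.0880
t_3: node(3,0) S=95.6797 payoff=26.6303 vs cont=25.3970 → 26.6303 [stop]  node(3,1) S=111.0700 payoff=11.2400 vs cont=12.4602 → 12.4602 [wait]  node(3,2) S=128.9359 payoff=0.0000 vs cont=4.1270 → 4.1270 [wait]  node(3,3) S=149.6756 payoff=0.0000 vs cont=0.8775 → 0.8775 [wait]  ⇒ S*(3)=95.6797
t_2: node(2,0) S=103.0880 payoff=19.2220 vs cont=18.6525 → 19.2220 [stop]  node(2,1) S=119.6700 payoff=2.6400 vs cont=7.8008 → 7.8008 [wait]  node(2,2) S=138.9192 payoff=0.0000 vs cont=2.3175 → 2.3175 [wait]  ⇒ S*(2)=103.0880
t_1: node(1,0) S=111.0700 payoff=11.2400 vs cont=12.8145 → 12.8145 [wait]  node(1,1) S=128.9359 payoff=0.0000 vs cont=4.7389 → 4.7389 [wait]  ⇒ S*(1)=-
t_0: node(0,0) S=119.6700 payoff=2.6400 vs cont=8.2918 → 8.2918 [wait]  ⇒ S*(0)=-

price = 8.2918
boundary = - - 103.0880 95.6797 103.0880 95.6797 103.0880 95.6797 103.0880
tree:
8.2918
12.8145 4.7389
19.2220 7.8008 2.3175
26.6303 12.4602 4.1270 0.8775
33.5063 19.2220 7.1496 1.7263 0.1981
39.8881 26.6303 11.9722 3.3298 0.4442 0.0000
45.8113 33.5063 19.2220 6.2526 0.9963 0.0000 0.0000
51.3088 39.8881 26.6303 11.2970 2.2345 0.0000 0.0000 0.0000
56.4113 45.8113 33.5063 19.2220 5.0115 0.0000 0.0000 0.0000 0.0000
61.1470 51.3088 39.8881 26.6303 11.2400 0.0000 0.0000 0.0000 0.0000 0.0000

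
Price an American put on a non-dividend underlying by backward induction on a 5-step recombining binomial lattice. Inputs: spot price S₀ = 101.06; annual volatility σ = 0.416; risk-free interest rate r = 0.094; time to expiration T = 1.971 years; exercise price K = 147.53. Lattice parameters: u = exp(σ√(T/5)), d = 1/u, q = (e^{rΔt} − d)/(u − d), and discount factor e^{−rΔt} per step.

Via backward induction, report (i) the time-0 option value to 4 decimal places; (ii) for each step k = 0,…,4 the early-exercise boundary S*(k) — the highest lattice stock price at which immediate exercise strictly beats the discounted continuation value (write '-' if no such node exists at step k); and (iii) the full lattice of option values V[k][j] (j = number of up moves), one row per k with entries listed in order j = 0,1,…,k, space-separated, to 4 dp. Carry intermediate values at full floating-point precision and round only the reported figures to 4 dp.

price = 47.2910
boundary = - 77.8300 101.0600 77.8300 101.0600
tree:
47.2910
69.7000 28.9836
87.5902 46.4700 14.1076
101.3682 69.7000 25.8825 3.6873
111.9791 87.5902 46.4700 7.7542 0.0000
120.1509 101.3682 69.7000 16.3066 0.0000 0.0000

Δt=0.39420, u=1.29847, d=0.77014, q=0.50652, disc=e^(-rΔt)=0.96362
k=5 terminal: V=max(K-S,0) → 120.1509 101.3682 69.7000 16.3066 0.0000 0.0000
k=4: j=0 S=35.5509 intr=111.9791 cont=106.6124 V=111.9791[EX]; j=1 S=59.9398 intr=87.5902 cont=82.2236 V=87.5902[EX]; j=2 S=101.0600 intr=46.4700 cont=41.1033 V=46.4700[EX]; j=3 S=170.3898 intr=0.0000 cont=7.7542 V=7.7542[hold]; j=4 S=287.2815 intr=0.0000 cont=0.0000 V=0.0000[hold]  S*(4)=101.0600
k=3: j=0 S=46.1618 intr=101.3682 cont=96.0015 V=101.3682[EX]; j=1 S=77.8300 intr=69.7000 cont=64.3333 V=69.7000[EX]; j=2 S=131.2234 intr=16.3066 cont=25.8825 V=25.8825[hold]; j=3 S=221.2461 intr=0.0000 cont=3.6873 V=3.6873[hold]  S*(3)=77.8300
k=2: j=0 S=59.9398 intr=87.5902 cont=82.2236 V=87.5902[EX]; j=1 S=101.0600 intr=46.4700 cont=45.7773 V=46.4700[EX]; j=2 S=170.3898 intr=0.0000 cont=14.1076 V=14.1076[hold]  S*(2)=101.0600
k=1: j=0 S=77.8300 intr=69.7000 cont=64.3333 V=69.7000[EX]; j=1 S=131.2234 intr=16.3066 cont=28.9836 V=28.9836[hold]  S*(1)=77.8300
k=0: j=0 S=101.0600 intr=46.4700 cont=47.2910 V=47.2910[hold]  S*(0)=-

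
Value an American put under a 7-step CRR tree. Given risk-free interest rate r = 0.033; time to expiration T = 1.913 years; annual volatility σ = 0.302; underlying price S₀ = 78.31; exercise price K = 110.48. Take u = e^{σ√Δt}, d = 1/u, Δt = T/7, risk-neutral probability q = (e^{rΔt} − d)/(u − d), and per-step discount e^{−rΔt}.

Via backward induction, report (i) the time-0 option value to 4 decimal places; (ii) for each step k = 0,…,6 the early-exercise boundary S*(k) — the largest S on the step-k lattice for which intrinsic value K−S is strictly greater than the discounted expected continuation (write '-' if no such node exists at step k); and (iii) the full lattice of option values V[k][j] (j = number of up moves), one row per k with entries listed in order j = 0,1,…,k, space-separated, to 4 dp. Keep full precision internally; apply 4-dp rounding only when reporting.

price = 33.7402
boundary = - 66.8733 57.1068 66.8733 57.1068 66.8733 78.3100
tree:
33.7402
43.6067 24.0623
53.3732 33.0125 15.1619
61.7133 43.6067 22.5612 7.7163
68.8354 53.3732 32.2041 12.9098 2.4360
74.9173 61.7133 43.6067 20.8937 4.8120 0.0000
80.1110 68.8354 53.3732 32.1700 9.5056 0.0000 0.0000
84.5463 74.9173 61.7133 43.6067 18.7774 0.0000 0.0000 0.0000

Δt=0.27329  u=1.17102  d=0.85396  q=0.48918  discount=0.99102
step 7 (expiry): payoffs max(K−S,0) = 84.5463 74.9173 61.7133 43.6067 18.7774 0.0000 0.0000 0.0000
step 6: (k=6,j=0): S=30.3690, (K−S)⁺=80.1110, hold=79.1192 ⇒ V=80.1110 exercise | (k=6,j=1): S=41.6446, (K−S)⁺=68.8354, hold=67.8435 ⇒ V=68.8354 exercise | (k=6,j=2): S=57.1068, (K−S)⁺=53.3732, hold=52.3813 ⇒ V=53.3732 exercise | (k=6,j=3): S=78.3100, (K−S)⁺=32.1700, hold=31.1781 ⇒ V=32.1700 exercise | (k=6,j=4): S=107.3857, (K−S)⁺=3.0943, hold=9.5056 ⇒ V=9.5056 continue | (k=6,j=5): S=147.2568, (K−S)⁺=0.0000, hold=0.0000 ⇒ V=0.0000 continue | (k=6,j=6): S=201.9317, (K−S)⁺=0.0000, hold=0.0000 ⇒ V=0.0000 continue  boundary S*=78.3100
step 5: (k=5,j=0): S=35.5627, (K−S)⁺=74.9173, hold=73.9254 ⇒ V=74.9173 exercise | (k=5,j=1): S=48.7667, (K−S)⁺=61.7133, hold=60.7214 ⇒ V=61.7133 exercise | (k=5,j=2): S=66.8733, (K−S)⁺=43.6067, hold=42.6148 ⇒ V=43.6067 exercise | (k=5,j=3): S=91.7026, (K−S)⁺=18.7774, hold=20.8937 ⇒ V=20.8937 continue | (k=5,j=4): S=125.7508, (K−S)⁺=0.0000, hold=4.8120 ⇒ V=4.8120 continue | (k=5,j=5): S=172.4408, (K−S)⁺=0.0000, hold=0.0000 ⇒ V=0.0000 continue  boundary S*=66.8733
step 4: (k=4,j=0): S=41.6446, (K−S)⁺=68.8354, hold=67.8435 ⇒ V=68.8354 exercise | (k=4,j=1): S=57.1068, (K−S)⁺=53.3732, hold=52.3813 ⇒ V=53.3732 exercise | (k=4,j=2): S=78.3100, (K−S)⁺=32.1700, hold=32.2041 ⇒ V=32.2041 continue | (k=4,j=3): S=107.3857, (K−S)⁺=3.0943, hold=12.9098 ⇒ V=12.9098 continue | (k=4,j=4): S=147.2568, (K−S)⁺=0.0000, hold=2.4360 ⇒ V=2.4360 continue  boundary S*=57.1068
step 3: (k=3,j=0): S=48.7667, (K−S)⁺=61.7133, hold=60.7214 ⇒ V=61.7133 exercise | (k=3,j=1): S=66.8733, (K−S)⁺=43.6067, hold=42.6314 ⇒ V=43.6067 exercise | (k=3,j=2): S=91.7026, (K−S)⁺=18.7774, hold=22.5612 ⇒ V=22.5612 continue | (k=3,j=3): S=125.7508, (K−S)⁺=0.0000, hold=7.7163 ⇒ V=7.7163 continue  boundary S*=66.8733
step 2: (k=2,j=0): S=57.1068, (K−S)⁺=53.3732, hold=52.3813 ⇒ V=53.3732 exercise | (k=2,j=1): S=78.3100, (K−S)⁺=32.1700, hold=33.0125 ⇒ V=33.0125 continue | (k=2,j=2): S=107.3857, (K−S)⁺=3.0943, hold=15.1619 ⇒ V=15.1619 continue  boundary S*=57.1068
step 1: (k=1,j=0): S=66.8733, (K−S)⁺=43.6067, hold=43.0233 ⇒ V=43.6067 exercise | (k=1,j=1): S=91.7026, (K−S)⁺=18.7774, hold=24.0623 ⇒ V=24.0623 continue  boundary S*=66.8733
step 0: (k=0,j=0): S=78.3100, (K−S)⁺=32.1700, hold=33.7402 ⇒ V=33.7402 continue  boundary S*=-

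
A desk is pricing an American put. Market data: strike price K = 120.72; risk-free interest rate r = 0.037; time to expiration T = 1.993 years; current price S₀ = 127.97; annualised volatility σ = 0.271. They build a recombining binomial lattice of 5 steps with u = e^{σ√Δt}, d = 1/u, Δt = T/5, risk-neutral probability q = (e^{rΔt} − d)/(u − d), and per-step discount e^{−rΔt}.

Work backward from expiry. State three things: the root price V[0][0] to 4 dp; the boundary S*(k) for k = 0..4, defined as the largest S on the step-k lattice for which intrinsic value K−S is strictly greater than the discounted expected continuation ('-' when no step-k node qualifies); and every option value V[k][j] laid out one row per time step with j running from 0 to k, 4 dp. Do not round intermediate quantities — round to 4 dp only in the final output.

params: Δt=0.39860 u=1.18660 d=0.84274 q=0.50054 e^(-rΔt)=0.98536
t_5 payoffs: 66.3224 44.1267 12.8744 0.0000 0.0000 0.0000
t_4: node(4,0) S=64.5484 payoff=56.1716 vs cont=54.4043 → 56.1716 [stop]  node(4,1) S=90.8859 payoff=29.8341 vs cont=28.0667 → 29.8341 [stop]  node(4,2) S=127.9700 payoff=0.0000 vs cont=6.3361 → 6.3361 [wait]  node(4,3) S=180.1854 payoff=0.0000 vs cont=0.0000 → 0.0000 [wait]  node(4,4) S=253.7062 payoff=0.0000 vs cont=0.0000 → 0.0000 [wait]  ⇒ S*(4)=90.8859
t_3: node(3,0) S=76.5933 payoff=44.1267 vs cont=42.3593 → 44.1267 [stop]  node(3,1) S=107.8456 payoff=12.8744 vs cont=17.8079 → 17.8079 [wait]  node(3,2) S=151.8497 payoff=0.0000 vs cont=3.1183 → 3.1183 [wait]  node(3,3) S=213.8087 payoff=0.0000 vs cont=0.0000 → 0.0000 [wait]  ⇒ S*(3)=76.5933
t_2: node(2,0) S=90.8859 payoff=29.8341 vs cont=30.5000 → 30.5000 [wait]  node(2,1) S=127.9700 payoff=0.0000 vs cont=10.3021 → 10.3021 [wait]  node(2,2) S=180.1854 payoff=0.0000 vs cont=1.5347 → 1.5347 [wait]  ⇒ S*(2)=-
t_1: node(1,0) S=107.8456 payoff=12.8744 vs cont=20.0917 → 20.0917 [wait]  node(1,1) S=151.8497 payoff=0.0000 vs cont=5.8271 → 5.8271 [wait]  ⇒ S*(1)=-
t_0: node(0,0) S=127.9700 payoff=0.0000 vs cont=12.7621 → 12.7621 [wait]  ⇒ S*(0)=-

price = 12.7621
boundary = - - - 76.5933 90.8859
tree:
12.7621
20.0917 5.8271
30.5000 10.3021 1.5347
44.1267 17.8079 3.1183 0.0000
56.1716 29.8341 6.3361 0.0000 0.0000
66.3224 44.1267 12.8744 0.0000 0.0000 0.0000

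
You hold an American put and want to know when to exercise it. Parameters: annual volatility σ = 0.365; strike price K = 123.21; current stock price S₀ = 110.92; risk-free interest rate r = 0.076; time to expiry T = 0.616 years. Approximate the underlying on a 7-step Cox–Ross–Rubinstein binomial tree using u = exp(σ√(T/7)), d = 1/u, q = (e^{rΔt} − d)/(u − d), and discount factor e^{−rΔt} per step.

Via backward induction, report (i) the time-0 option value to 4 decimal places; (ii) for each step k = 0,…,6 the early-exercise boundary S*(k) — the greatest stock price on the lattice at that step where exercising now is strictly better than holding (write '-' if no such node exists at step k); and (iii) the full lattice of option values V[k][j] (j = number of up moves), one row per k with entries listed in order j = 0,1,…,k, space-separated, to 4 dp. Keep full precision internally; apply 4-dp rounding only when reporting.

price = 17.4989
boundary = - - 89.3228 80.1564 89.3228 99.5373 110.9200
tree:
17.4989
24.8226 10.5211
33.8872 16.2284 5.0419
43.0536 24.0565 8.7371 1.4709
51.2793 33.8872 14.6976 2.9848 0.0000
58.6609 43.0536 23.6727 6.0566 0.0000 0.0000
65.2849 51.2793 33.8872 12.2900 0.0000 0.0000 0.0000
71.2292 58.6609 43.0536 23.6727 0.0000 0.0000 0.0000 0.0000

Δt=0.08800, u=1.11436, d=0.89738, q=0.50388, disc=e^(-rΔt)=0.99333
k=7 terminal: V=max(K-S,0) → 71.2292 58.6609 43.0536 23.6727 0.0000 0.0000 0.0000 0.0000
k=6: j=0 S=57.9251 intr=65.2849 cont=64.4637 V=65.2849[EX]; j=1 S=71.9307 intr=51.2793 cont=50.4580 V=51.2793[EX]; j=2 S=89.3228 intr=33.8872 cont=33.0660 V=33.8872[EX]; j=3 S=110.9200 intr=12.2900 cont=11.6661 V=12.2900[EX]; j=4 S=137.7392 intr=0.0000 cont=0.0000 V=0.0000[hold]; j=5 S=171.0430 intr=0.0000 cont=0.0000 V=0.0000[hold]; j=6 S=212.3993 intr=0.0000 cont=0.0000 V=0.0000[hold]  S*(6)=110.9200
k=5: j=0 S=64.5491 intr=58.6609 cont=57.8396 V=58.6609[EX]; j=1 S=80.1564 intr=43.0536 cont=42.2323 V=43.0536[EX]; j=2 S=99.5373 intr=23.6727 cont=22.8514 V=23.6727[EX]; j=3 S=123.6043 intr=0.0000 cont=6.0566 V=6.0566[hold]; j=4 S=153.4905 intr=0.0000 cont=0.0000 V=0.0000[hold]; j=5 S=190.6028 intr=0.0000 cont=0.0000 V=0.0000[hold]  S*(5)=99.5373
k=4: j=0 S=71.9307 intr=51.2793 cont=50.4580 V=51.2793[EX]; j=1 S=89.3228 intr=33.8872 cont=33.0660 V=33.8872[EX]; j=2 S=110.9200 intr=12.2900 cont=14.6976 V=14.6976[hold]; j=3 S=137.7392 intr=0.0000 cont=2.9848 V=2.9848[hold]; j=4 S=171.0430 intr=0.0000 cont=0.0000 V=0.0000[hold]  S*(4)=89.3228
k=3: j=0 S=80.1564 intr=43.0536 cont=42.2323 V=43.0536[EX]; j=1 S=99.5373 intr=23.6727 cont=24.0565 V=24.0565[hold]; j=2 S=123.6043 intr=0.0000 cont=8.7371 V=8.7371[hold]; j=3 S=153.4905 intr=0.0000 cont=1.4709 V=1.4709[hold]  S*(3)=80.1564
k=2: j=0 S=89.3228 intr=33.8872 cont=33.2581 V=33.8872[EX]; j=1 S=110.9200 intr=12.2900 cont=16.2284 V=16.2284[hold]; j=2 S=137.7392 intr=0.0000 cont=5.0419 V=5.0419[hold]  S*(2)=89.3228
k=1: j=0 S=99.5373 intr=23.6727 cont=24.8226 V=24.8226[hold]; j=1 S=123.6043 intr=0.0000 cont=10.5211 V=10.5211[hold]  S*(1)=-
k=0: j=0 S=110.9200 intr=12.2900 cont=17.4989 V=17.4989[hold]  S*(0)=-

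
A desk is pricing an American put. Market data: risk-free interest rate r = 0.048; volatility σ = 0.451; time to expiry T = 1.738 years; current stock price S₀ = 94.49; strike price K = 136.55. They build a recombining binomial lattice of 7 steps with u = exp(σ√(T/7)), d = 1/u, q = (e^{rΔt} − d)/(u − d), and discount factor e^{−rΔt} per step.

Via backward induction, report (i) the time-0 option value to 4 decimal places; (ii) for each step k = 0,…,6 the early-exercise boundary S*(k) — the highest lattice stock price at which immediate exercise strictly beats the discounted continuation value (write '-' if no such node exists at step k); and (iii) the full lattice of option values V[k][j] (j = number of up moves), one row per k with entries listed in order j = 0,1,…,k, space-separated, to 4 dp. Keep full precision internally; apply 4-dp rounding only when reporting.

params: Δt=0.24829 u=1.25198 d=0.79874 q=0.47051 e^(-rΔt)=0.98815
t_7 payoffs: 116.9522 105.8315 88.4002 61.0775 18.2505 0.0000 0.0000 0.0000
t_6: node(6,0) S=24.5360 payoff=112.0140 vs cont=110.3963 → 112.0140 [stop]  node(6,1) S=38.4590 payoff=98.0910 vs cont=96.4733 → 98.0910 [stop]  node(6,2) S=60.2826 payoff=76.2674 vs cont=74.6497 → 76.2674 [stop]  node(6,3) S=94.4900 payoff=42.0600 vs cont=40.4423 → 42.0600 [stop]  node(6,4) S=148.1085 payoff=0.0000 vs cont=9.5491 → 9.5491 [wait]  node(6,5) S=232.1529 payoff=0.0000 vs cont=0.0000 → 0.0000 [wait]  node(6,6) S=363.8884 payoff=0.0000 vs cont=0.0000 → 0.0000 [wait]  ⇒ S*(6)=94.4900
t_5: node(5,0) S=30.7185 payoff=105.8315 vs cont=104.2138 → 105.8315 [stop]  node(5,1) S=48.1498 payoff=88.4002 vs cont=86.7825 → 88.4002 [stop]  node(5,2) S=75.4725 payoff=61.0775 vs cont=59.4598 → 61.0775 [stop]  node(5,3) S=118.2995 payoff=18.2505 vs cont=26.4464 → 26.4464 [wait]  node(5,4) S=185.4287 payoff=0.0000 vs cont=4.9963 → 4.9963 [wait]  node(5,5) S=290.6505 payoff=0.0000 vs cont=0.0000 → 0.0000 [wait]  ⇒ S*(5)=75.4725
t_4: node(4,0) S=38.4590 payoff=98.0910 vs cont=96.4733 → 98.0910 [stop]  node(4,1) S=60.2826 payoff=76.2674 vs cont=74.6497 → 76.2674 [stop]  node(4,2) S=94.4900 payoff=42.0600 vs cont=44.2528 → 44.2528 [wait]  node(4,3) S=148.1085 payoff=0.0000 vs cont=16.1602 → 16.1602 [wait]  node(4,4) S=232.1529 payoff=0.0000 vs cont=2.6142 → 2.6142 [wait]  ⇒ S*(4)=60.2826
t_3: node(3,0) S=48.1498 payoff=88.4002 vs cont=86.7825 → 88.4002 [stop]  node(3,1) S=75.4725 payoff=61.0775 vs cont=60.4793 → 61.0775 [stop]  node(3,2) S=118.2995 payoff=18.2505 vs cont=30.6674 → 30.6674 [wait]  node(3,3) S=185.4287 payoff=0.0000 vs cont=9.6708 → 9.6708 [wait]  ⇒ S*(3)=75.4725
t_2: node(2,0) S=60.2826 payoff=76.2674 vs cont=74.6497 → 76.2674 [stop]  node(2,1) S=94.4900 payoff=42.0600 vs cont=46.2153 → 46.2153 [wait]  node(2,2) S=148.1085 payoff=0.0000 vs cont=20.5421 → 20.5421 [wait]  ⇒ S*(2)=60.2826
t_1: node(1,0) S=75.4725 payoff=61.0775 vs cont=61.3917 → 61.3917 [wait]  node(1,1) S=118.2995 payoff=18.2505 vs cont=33.7315 → 33.7315 [wait]  ⇒ S*(1)=-
t_0: node(0,0) S=94.4900 payoff=42.0600 vs cont=47.8043 → 47.8043 [wait]  ⇒ S*(0)=-

price = 47.8043
boundary = - - 60.2826 75.4725 60.2826 75.4725 94.4900
tree:
47.8043
61.3917 33.7315
76.2674 46.2153 20.5421
88.4002 61.0775 30.6674 9.6708
98.0910 76.2674 44.2528 16.1602 2.6142
105.8315 88.4002 61.0775 26.4464 4.9963 0.0000
112.0140 98.0910 76.2674 42.0600 9.5491 0.0000 0.0000
116.9522 105.8315 88.4002 61.0775 18.2505 0.0000 0.0000 0.0000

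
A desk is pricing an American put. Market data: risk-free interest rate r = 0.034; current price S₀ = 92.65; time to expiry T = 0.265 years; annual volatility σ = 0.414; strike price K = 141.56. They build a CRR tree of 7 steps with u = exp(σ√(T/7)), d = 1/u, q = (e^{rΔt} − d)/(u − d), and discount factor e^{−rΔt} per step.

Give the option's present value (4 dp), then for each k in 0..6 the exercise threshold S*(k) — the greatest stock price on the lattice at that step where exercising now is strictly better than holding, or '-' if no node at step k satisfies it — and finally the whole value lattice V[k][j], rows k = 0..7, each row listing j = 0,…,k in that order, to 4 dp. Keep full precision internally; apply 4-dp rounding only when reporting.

Δt=0.03786, u=1.08388, d=0.92261, q=0.48786, disc=e^(-rΔt)=0.99871
k=7 terminal: V=max(K-S,0) → 88.8414 79.6259 68.7994 56.0804 41.1381 23.5837 2.9607 0.0000
k=6: j=0 S=57.1408 intr=84.4192 cont=84.2371 V=84.4192[EX]; j=1 S=67.1294 intr=74.4306 cont=74.2485 V=74.4306[EX]; j=2 S=78.8641 intr=62.6959 cont=62.5138 V=62.6959[EX]; j=3 S=92.6500 intr=48.9100 cont=48.7279 V=48.9100[EX]; j=4 S=108.8458 intr=32.7142 cont=32.5321 V=32.7142[EX]; j=5 S=127.8727 intr=13.6873 cont=13.5052 V=13.6873[EX]; j=6 S=150.2257 intr=0.0000 cont=1.5143 V=1.5143[hold]  S*(6)=127.8727
k=5: j=0 S=61.9341 intr=79.6259 cont=79.4438 V=79.6259[EX]; j=1 S=72.7606 intr=68.7994 cont=68.6173 V=68.7994[EX]; j=2 S=85.4796 intr=56.0804 cont=55.8983 V=56.0804[EX]; j=3 S=100.4219 intr=41.1381 cont=40.9560 V=41.1381[EX]; j=4 S=117.9763 intr=23.5837 cont=23.4016 V=23.5837[EX]; j=5 S=138.5993 intr=2.9607 cont=7.7386 V=7.7386[hold]  S*(5)=117.9763
k=4: j=0 S=67.1294 intr=74.4306 cont=74.2485 V=74.4306[EX]; j=1 S=78.8641 intr=62.6959 cont=62.5138 V=62.6959[EX]; j=2 S=92.6500 intr=48.9100 cont=48.7279 V=48.9100[EX]; j=3 S=108.8458 intr=32.7142 cont=32.5321 V=32.7142[EX]; j=4 S=127.8727 intr=13.6873 cont=15.8331 V=15.8331[hold]  S*(4)=108.8458
k=3: j=0 S=72.7606 intr=68.7994 cont=68.6173 V=68.7994[EX]; j=1 S=85.4796 intr=56.0804 cont=55.8983 V=56.0804[EX]; j=2 S=100.4219 intr=41.1381 cont=40.9560 V=41.1381[EX]; j=3 S=117.9763 intr=23.5837 cont=24.4471 V=24.4471[hold]  S*(3)=100.4219
k=2: j=0 S=78.8641 intr=62.6959 cont=62.5138 V=62.6959[EX]; j=1 S=92.6500 intr=48.9100 cont=48.7279 V=48.9100[EX]; j=2 S=108.8458 intr=32.7142 cont=32.9528 V=32.9528[hold]  S*(2)=92.6500
k=1: j=0 S=85.4796 intr=56.0804 cont=55.8983 V=56.0804[EX]; j=1 S=100.4219 intr=41.1381 cont=41.0722 V=41.1381[EX]  S*(1)=100.4219
k=0: j=0 S=92.6500 intr=48.9100 cont=48.7279 V=48.9100[EX]  S*(0)=92.6500

price = 48.9100
boundary = 92.6500 100.4219 92.6500 100.4219 108.8458 117.9763 127.8727
tree:
48.9100
56.0804 41.1381
62.6959 48.9100 32.9528
68.7994 56.0804 41.1381 24.4471
74.4306 62.6959 48.9100 32.7142 15.8331
79.6259 68.7994 56.0804 41.1381 23.5837 7.7386
84.4192 74.4306 62.6959 48.9100 32.7142 13.6873 1.5143
88.8414 79.6259 68.7994 56.0804 41.1381 23.5837 2.9607 0.0000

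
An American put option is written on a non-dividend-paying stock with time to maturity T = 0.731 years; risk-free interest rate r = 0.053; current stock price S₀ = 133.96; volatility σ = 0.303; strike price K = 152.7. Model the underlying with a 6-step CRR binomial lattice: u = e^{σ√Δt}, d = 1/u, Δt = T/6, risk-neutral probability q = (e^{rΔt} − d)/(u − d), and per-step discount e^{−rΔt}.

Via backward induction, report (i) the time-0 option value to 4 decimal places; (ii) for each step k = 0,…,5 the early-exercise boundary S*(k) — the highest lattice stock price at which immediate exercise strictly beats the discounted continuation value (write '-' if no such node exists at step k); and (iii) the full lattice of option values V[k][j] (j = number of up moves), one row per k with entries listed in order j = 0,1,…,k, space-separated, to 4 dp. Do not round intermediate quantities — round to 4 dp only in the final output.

price = 23.4407
boundary = - - 108.4207 120.5157 108.4207 120.5157
tree:
23.4407
32.8600 14.4779
44.2793 22.0510 7.2156
55.1604 32.1843 12.3681 2.2408
64.9495 44.2793 20.4803 4.5484 0.0000
73.7562 55.1604 32.1843 9.2324 0.0000 0.0000
81.6790 64.9495 44.2793 18.7400 0.0000 0.0000 0.0000

Δt=0.12183  u=1.11156  d=0.89964  q=0.50415  discount=0.99356
step 6 (expiry): payoffs max(K−S,0) = 81.6790 64.9495 44.2793 18.7400 0.0000 0.0000 0.0000
step 5: (k=5,j=0): S=78.9438, (K−S)⁺=73.7562, hold=72.7734 ⇒ V=73.7562 exercise | (k=5,j=1): S=97.5396, (K−S)⁺=55.1604, hold=54.1776 ⇒ V=55.1604 exercise | (k=5,j=2): S=120.5157, (K−S)⁺=32.1843, hold=31.2014 ⇒ V=32.1843 exercise | (k=5,j=3): S=148.9041, (K−S)⁺=3.7959, hold=9.2324 ⇒ V=9.2324 continue | (k=5,j=4): S=183.9795, (K−S)⁺=0.0000, hold=0.0000 ⇒ V=0.0000 continue | (k=5,j=5): S=227.3172, (K−S)⁺=0.0000, hold=0.0000 ⇒ V=0.0000 continue  boundary S*=120.5157
step 4: (k=4,j=0): S=87.7505, (K−S)⁺=64.9495, hold=63.9667 ⇒ V=64.9495 exercise | (k=4,j=1): S=108.4207, (K−S)⁺=44.2793, hold=43.2965 ⇒ V=44.2793 exercise | (k=4,j=2): S=133.9600, (K−S)⁺=18.7400, hold=20.4803 ⇒ V=20.4803 continue | (k=4,j=3): S=165.5152, (K−S)⁺=0.0000, hold=4.5484 ⇒ V=4.5484 continue | (k=4,j=4): S=204.5036, (K−S)⁺=0.0000, hold=0.0000 ⇒ V=0.0000 continue  boundary S*=108.4207
step 3: (k=3,j=0): S=97.5396, (K−S)⁺=55.1604, hold=54.1776 ⇒ V=55.1604 exercise | (k=3,j=1): S=120.5157, (K−S)⁺=32.1843, hold=32.0732 ⇒ V=32.1843 exercise | (k=3,j=2): S=148.9041, (K−S)⁺=3.7959, hold=12.3681 ⇒ V=12.3681 continue | (k=3,j=3): S=183.9795, (K−S)⁺=0.0000, hold=2.2408 ⇒ V=2.2408 continue  boundary S*=120.5157
step 2: (k=2,j=0): S=108.4207, (K−S)⁺=44.2793, hold=43.2965 ⇒ V=44.2793 exercise | (k=2,j=1): S=133.9600, (K−S)⁺=18.7400, hold=22.0510 ⇒ V=22.0510 continue | (k=2,j=2): S=165.5152, (K−S)⁺=0.0000, hold=7.2156 ⇒ V=7.2156 continue  boundary S*=108.4207
step 1: (k=1,j=0): S=120.5157, (K−S)⁺=32.1843, hold=32.8600 ⇒ V=32.8600 continue | (k=1,j=1): S=148.9041, (K−S)⁺=3.7959, hold=14.4779 ⇒ V=14.4779 continue  boundary S*=-
step 0: (k=0,j=0): S=133.9600, (K−S)⁺=18.7400, hold=23.4407 ⇒ V=23.4407 continue  boundary S*=-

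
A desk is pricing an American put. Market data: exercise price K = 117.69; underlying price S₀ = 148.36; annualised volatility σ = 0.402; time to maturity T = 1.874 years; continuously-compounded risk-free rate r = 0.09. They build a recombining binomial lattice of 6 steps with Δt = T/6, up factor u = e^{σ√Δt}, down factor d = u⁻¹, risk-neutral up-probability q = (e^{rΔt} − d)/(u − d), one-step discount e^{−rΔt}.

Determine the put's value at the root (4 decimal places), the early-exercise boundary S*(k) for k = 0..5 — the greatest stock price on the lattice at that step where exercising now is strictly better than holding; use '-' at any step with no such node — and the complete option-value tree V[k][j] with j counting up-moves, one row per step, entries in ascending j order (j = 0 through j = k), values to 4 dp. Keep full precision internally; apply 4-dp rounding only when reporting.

price = 10.5782
boundary = - - - 75.6144 60.3996 75.6144
tree:
10.5782
17.3182 4.6187
27.5059 8.3851 1.2158
42.0756 14.8844 2.5364 0.0000
57.2904 25.6101 5.2913 0.0000 0.0000
69.4438 42.0756 11.0385 0.0000 0.0000 0.0000
79.1517 57.2904 23.0281 0.0000 0.0000 0.0000 0.0000

params: Δt=0.31233 u=1.25190 d=0.79878 q=0.50699 e^(-rΔt)=0.97228
t_6 payoffs: 79.1517 57.2904 23.0281 0.0000 0.0000 0.0000 0.0000
t_5: node(5,0) S=48.2462 payoff=69.4438 vs cont=66.1816 → 69.4438 [stop]  node(5,1) S=75.6144 payoff=42.0756 vs cont=38.8134 → 42.0756 [stop]  node(5,2) S=118.5076 payoff=0.0000 vs cont=11.0385 → 11.0385 [wait]  node(5,3) S=185.7323 payoff=0.0000 vs cont=0.0000 → 0.0000 [wait]  node(5,4) S=291.0911 payoff=0.0000 vs cont=0.0000 → 0.0000 [wait]  node(5,5) S=456.2159 payoff=0.0000 vs cont=0.0000 → 0.0000 [wait]  ⇒ S*(5)=75.6144
t_4: node(4,0) S=60.3996 payoff=57.2904 vs cont=54.0282 → 57.2904 [stop]  node(4,1) S=94.6619 payoff=23.0281 vs cont=25.6101 → 25.6101 [wait]  node(4,2) S=148.3600 payoff=0.0000 vs cont=5.2913 → 5.2913 [wait]  node(4,3) S=232.5189 payoff=0.0000 vs cont=0.0000 → 0.0000 [wait]  node(4,4) S=364.4179 payoff=0.0000 vs cont=0.0000 → 0.0000 [wait]  ⇒ S*(4)=60.3996
t_3: node(3,0) S=75.6144 payoff=42.0756 vs cont=40.0861 → 42.0756 [stop]  node(3,1) S=118.5076 payoff=0.0000 vs cont=14.8844 → 14.8844 [wait]  node(3,2) S=185.7323 payoff=0.0000 vs cont=2.5364 → 2.5364 [wait]  node(3,3) S=291.0911 payoff=0.0000 vs cont=0.0000 → 0.0000 [wait]  ⇒ S*(3)=75.6144
t_2: node(2,0) S=94.6619 payoff=23.0281 vs cont=27.5059 → 27.5059 [wait]  node(2,1) S=148.3600 payoff=0.0000 vs cont=8.3851 → 8.3851 [wait]  node(2,2) S=232.5189 payoff=0.0000 vs cont=1.2158 → 1.2158 [wait]  ⇒ S*(2)=-
t_1: node(1,0) S=118.5076 payoff=0.0000 vs cont=17.3182 → 17.3182 [wait]  node(1,1) S=185.7323 payoff=0.0000 vs cont=4.6187 → 4.6187 [wait]  ⇒ S*(1)=-
t_0: node(0,0) S=148.3600 payoff=0.0000 vs cont=10.5782 → 10.5782 [wait]  ⇒ S*(0)=-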